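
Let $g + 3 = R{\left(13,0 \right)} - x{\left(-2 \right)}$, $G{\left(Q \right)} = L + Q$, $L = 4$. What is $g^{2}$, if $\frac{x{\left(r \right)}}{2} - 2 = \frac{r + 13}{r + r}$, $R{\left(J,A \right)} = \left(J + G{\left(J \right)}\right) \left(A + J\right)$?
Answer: $\frac{603729}{4} \approx 1.5093 \cdot 10^{5}$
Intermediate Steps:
$G{\left(Q \right)} = 4 + Q$
$R{\left(J,A \right)} = \left(4 + 2 J\right) \left(A + J\right)$ ($R{\left(J,A \right)} = \left(J + \left(4 + J\right)\right) \left(A + J\right) = \left(4 + 2 J\right) \left(A + J\right)$)
$x{\left(r \right)} = 4 + \frac{13 + r}{r}$ ($x{\left(r \right)} = 4 + 2 \frac{r + 13}{r + r} = 4 + 2 \frac{13 + r}{2 r} = 4 + \frac{13 + r}{r}$)
$g = \frac{777}{2}$ ($g = -3 + \left(\left(2 \cdot 13^{2} + 4 \cdot 0 + 4 \cdot 13 + 2 \cdot 0 \cdot 13\right) - \left(5 + \frac{13}{-2}\right)\right) = -3 + \left(\left(2 \cdot 169 + 0 + 52 + 0\right) - \left(5 + 13 \left(- \frac{1}{2}\right)\right)\right) = -3 + \left(\left(338 + 0 + 52 + 0\right) - \left(5 - \frac{13}{2}\right)\right) = -3 + \left(390 - - \frac{3}{2}\right) = -3 + \left(390 + \frac{3}{2}\right) = -3 + \frac{783}{2} = \frac{777}{2} \approx 388.5$)
$g^{2} = \left(\frac{777}{2}\right)^{2} = \frac{603729}{4}$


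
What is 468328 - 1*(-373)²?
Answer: 329199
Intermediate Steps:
468328 - 1*(-373)² = 468328 - 1*139129 = 468328 - 139129 = 329199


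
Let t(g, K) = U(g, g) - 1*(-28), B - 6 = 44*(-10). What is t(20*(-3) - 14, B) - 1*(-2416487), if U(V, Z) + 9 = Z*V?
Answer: 2421982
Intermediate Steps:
B = -434 (B = 6 + 44*(-10) = 6 - 440 = -434)
U(V, Z) = -9 + V*Z (U(V, Z) = -9 + Z*V = -9 + V*Z)
t(g, K) = 19 + g² (t(g, K) = (-9 + g*g) - 1*(-28) = (-9 + g²) + 28 = 19 + g²)
t(20*(-3) - 14, B) - 1*(-2416487) = (19 + (20*(-3) - 14)²) - 1*(-2416487) = (19 + (-60 - 14)²) + 2416487 = (19 + (-74)²) + 2416487 = (19 + 5476) + 2416487 = 5495 + 2416487 = 2421982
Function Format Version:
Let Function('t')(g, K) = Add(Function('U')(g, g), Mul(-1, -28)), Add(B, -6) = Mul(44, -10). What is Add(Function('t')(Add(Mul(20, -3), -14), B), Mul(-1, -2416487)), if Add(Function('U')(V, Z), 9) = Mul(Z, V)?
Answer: 2421982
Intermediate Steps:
B = -434 (B = Add(6, Mul(44, -10)) = Add(6, -440) = -434)
Function('U')(V, Z) = Add(-9, Mul(V, Z)) (Function('U')(V, Z) = Add(-9, Mul(Z, V)) = Add(-9, Mul(V, Z)))
Function('t')(g, K) = Add(19, Pow(g, 2)) (Function('t')(g, K) = Add(Add(-9, Mul(g, g)), Mul(-1, -28)) = Add(Add(-9, Pow(g, 2)), 28) = Add(19, Pow(g, 2)))
Add(Function('t')(Add(Mul(20, -3), -14), B), Mul(-1, -2416487)) = Add(Add(19, Pow(Add(Mul(20, -3), -14), 2)), Mul(-1, -2416487)) = Add(Add(19, Pow(Add(-60, -14), 2)), 2416487) = Add(Add(19, Pow(-74, 2)), 2416487) = Add(Add(19, 5476), 2416487) = Add(5495, 2416487) = 2421982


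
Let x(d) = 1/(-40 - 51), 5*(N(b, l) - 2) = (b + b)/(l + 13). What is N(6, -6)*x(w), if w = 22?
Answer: -82/3185 ≈ -0.025746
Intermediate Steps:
N(b, l) = 2 + 2*b/(5*(13 + l)) (N(b, l) = 2 + ((b + b)/(l + 13))/5 = 2 + ((2*b)/(13 + l))/5 = 2 + (2*b/(13 + l))/5 = 2 + 2*b/(5*(13 + l)))
x(d) = -1/91 (x(d) = 1/(-91) = -1/91)
N(6, -6)*x(w) = (2*(65 + 6 + 5*(-6))/(5*(13 - 6)))*(-1/91) = ((⅖)*(65 + 6 - 30)/7)*(-1/91) = ((⅖)*(⅐)*41)*(-1/91) = (82/35)*(-1/91) = -82/3185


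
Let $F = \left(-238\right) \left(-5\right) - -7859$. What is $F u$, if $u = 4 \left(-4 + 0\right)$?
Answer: $-144784$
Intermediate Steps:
$F = 9049$ ($F = 1190 + 7859 = 9049$)
$u = -16$ ($u = 4 \left(-4\right) = -16$)
$F u = 9049 \left(-16\right) = -144784$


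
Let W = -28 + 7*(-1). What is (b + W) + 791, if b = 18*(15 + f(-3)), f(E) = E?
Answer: 972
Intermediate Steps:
b = 216 (b = 18*(15 - 3) = 18*12 = 216)
W = -35 (W = -28 - 7 = -35)
(b + W) + 791 = (216 - 35) + 791 = 181 + 791 = 972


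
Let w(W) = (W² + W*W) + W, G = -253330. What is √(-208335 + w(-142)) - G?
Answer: 253330 + I*√168149 ≈ 2.5333e+5 + 410.06*I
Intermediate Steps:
w(W) = W + 2*W² (w(W) = (W² + W²) + W = 2*W² + W = W + 2*W²)
√(-208335 + w(-142)) - G = √(-208335 - 142*(1 + 2*(-142))) - 1*(-253330) = √(-208335 - 142*(1 - 284)) + 253330 = √(-208335 - 142*(-283)) + 253330 = √(-208335 + 40186) + 253330 = √(-168149) + 253330 = I*√168149 + 253330 = 253330 + I*√168149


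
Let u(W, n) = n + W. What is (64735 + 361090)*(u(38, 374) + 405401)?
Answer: 172805320725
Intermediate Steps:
u(W, n) = W + n
(64735 + 361090)*(u(38, 374) + 405401) = (64735 + 361090)*((38 + 374) + 405401) = 425825*(412 + 405401) = 425825*405813 = 172805320725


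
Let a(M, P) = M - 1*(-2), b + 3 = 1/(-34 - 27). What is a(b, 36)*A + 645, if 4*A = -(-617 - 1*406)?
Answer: 46977/122 ≈ 385.06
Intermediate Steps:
b = -184/61 (b = -3 + 1/(-34 - 27) = -3 + 1/(-61) = -3 - 1/61 = -184/61 ≈ -3.0164)
a(M, P) = 2 + M (a(M, P) = M + 2 = 2 + M)
A = 1023/4 (A = (-(-617 - 1*406))/4 = (-(-617 - 406))/4 = (-1*(-1023))/4 = (¼)*1023 = 1023/4 ≈ 255.75)
a(b, 36)*A + 645 = (2 - 184/61)*(1023/4) + 645 = -62/61*1023/4 + 645 = -31713/122 + 645 = 46977/122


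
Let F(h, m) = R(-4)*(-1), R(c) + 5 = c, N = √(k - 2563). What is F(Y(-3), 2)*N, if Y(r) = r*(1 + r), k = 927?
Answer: 18*I*√409 ≈ 364.03*I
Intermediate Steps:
N = 2*I*√409 (N = √(927 - 2563) = √(-1636) = 2*I*√409 ≈ 40.448*I)
R(c) = -5 + c
F(h, m) = 9 (F(h, m) = (-5 - 4)*(-1) = -9*(-1) = 9)
F(Y(-3), 2)*N = 9*(2*I*√409) = 18*I*√409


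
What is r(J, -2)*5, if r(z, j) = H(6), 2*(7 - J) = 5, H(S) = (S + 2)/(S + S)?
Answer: 10/3 ≈ 3.3333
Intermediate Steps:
H(S) = (2 + S)/(2*S) (H(S) = (2 + S)/((2*S)) = (2 + S)*(1/(2*S)) = (2 + S)/(2*S))
J = 9/2 (J = 7 - 1/2*5 = 7 - 5/2 = 9/2 ≈ 4.5000)
r(z, j) = 2/3 (r(z, j) = (1/2)*(2 + 6)/6 = (1/2)*(1/6)*8 = 2/3)
r(J, -2)*5 = (2/3)*5 = 10/3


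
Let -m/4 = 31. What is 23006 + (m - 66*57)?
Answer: 19120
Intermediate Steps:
m = -124 (m = -4*31 = -124)
23006 + (m - 66*57) = 23006 + (-124 - 66*57) = 23006 + (-124 - 3762) = 23006 - 3886 = 19120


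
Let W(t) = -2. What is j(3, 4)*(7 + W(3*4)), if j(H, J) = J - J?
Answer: 0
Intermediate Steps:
j(H, J) = 0
j(3, 4)*(7 + W(3*4)) = 0*(7 - 2) = 0*5 = 0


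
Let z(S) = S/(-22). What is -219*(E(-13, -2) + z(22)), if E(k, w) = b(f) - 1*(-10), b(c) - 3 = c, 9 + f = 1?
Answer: -876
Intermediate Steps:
f = -8 (f = -9 + 1 = -8)
b(c) = 3 + c
z(S) = -S/22 (z(S) = S*(-1/22) = -S/22)
E(k, w) = 5 (E(k, w) = (3 - 8) - 1*(-10) = -5 + 10 = 5)
-219*(E(-13, -2) + z(22)) = -219*(5 - 1/22*22) = -219*(5 - 1) = -219*4 = -876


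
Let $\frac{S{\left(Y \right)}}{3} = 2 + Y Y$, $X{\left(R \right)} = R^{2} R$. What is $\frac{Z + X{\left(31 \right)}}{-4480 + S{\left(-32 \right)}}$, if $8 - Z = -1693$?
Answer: $- \frac{15746}{701} \approx -22.462$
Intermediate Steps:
$X{\left(R \right)} = R^{3}$
$Z = 1701$ ($Z = 8 - -1693 = 8 + 1693 = 1701$)
$S{\left(Y \right)} = 6 + 3 Y^{2}$ ($S{\left(Y \right)} = 3 \left(2 + Y Y\right) = 3 \left(2 + Y^{2}\right) = 6 + 3 Y^{2}$)
$\frac{Z + X{\left(31 \right)}}{-4480 + S{\left(-32 \right)}} = \frac{1701 + 31^{3}}{-4480 + \left(6 + 3 \left(-32\right)^{2}\right)} = \frac{1701 + 29791}{-4480 + \left(6 + 3 \cdot 1024\right)} = \frac{31492}{-4480 + \left(6 + 3072\right)} = \frac{31492}{-4480 + 3078} = \frac{31492}{-1402} = 31492 \left(- \frac{1}{1402}\right) = - \frac{15746}{701}$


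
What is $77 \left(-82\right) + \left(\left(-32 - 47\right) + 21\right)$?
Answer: $-6372$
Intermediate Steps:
$77 \left(-82\right) + \left(\left(-32 - 47\right) + 21\right) = -6314 + \left(-79 + 21\right) = -6314 - 58 = -6372$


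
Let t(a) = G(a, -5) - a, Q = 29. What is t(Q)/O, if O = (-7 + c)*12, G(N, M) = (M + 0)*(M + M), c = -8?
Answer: -7/60 ≈ -0.11667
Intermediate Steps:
G(N, M) = 2*M**2 (G(N, M) = M*(2*M) = 2*M**2)
t(a) = 50 - a (t(a) = 2*(-5)**2 - a = 2*25 - a = 50 - a)
O = -180 (O = (-7 - 8)*12 = -15*12 = -180)
t(Q)/O = (50 - 1*29)/(-180) = -(50 - 29)/180 = -1/180*21 = -7/60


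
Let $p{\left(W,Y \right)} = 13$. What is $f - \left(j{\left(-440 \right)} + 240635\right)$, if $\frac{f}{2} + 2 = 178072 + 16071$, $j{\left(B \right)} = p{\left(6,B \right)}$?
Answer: $147634$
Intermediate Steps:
$j{\left(B \right)} = 13$
$f = 388282$ ($f = -4 + 2 \left(178072 + 16071\right) = -4 + 2 \cdot 194143 = -4 + 388286 = 388282$)
$f - \left(j{\left(-440 \right)} + 240635\right) = 388282 - \left(13 + 240635\right) = 388282 - 240648 = 147634$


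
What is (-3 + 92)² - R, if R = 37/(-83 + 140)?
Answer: 451460/57 ≈ 7920.4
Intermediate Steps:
R = 37/57 ≈ 0.64912
(-3 + 92)² - R = (-3 + 92)² - 1*37/57 = 89² - 37/57 = 7921 - 37/57 = 451460/57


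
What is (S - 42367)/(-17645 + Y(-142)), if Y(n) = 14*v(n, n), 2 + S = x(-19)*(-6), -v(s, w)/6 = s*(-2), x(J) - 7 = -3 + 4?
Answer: 42417/41501 ≈ 1.0221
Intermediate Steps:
x(J) = 8 (x(J) = 7 + (-3 + 4) = 7 + 1 = 8)
v(s, w) = 12*s (v(s, w) = -6*s*(-2) = -(-12)*s = 12*s)
S = -50 (S = -2 + 8*(-6) = -2 - 48 = -50)
Y(n) = 168*n (Y(n) = 14*(12*n) = 168*n)
(S - 42367)/(-17645 + Y(-142)) = (-50 - 42367)/(-17645 + 168*(-142)) = -42417/(-17645 - 23856) = -42417/(-41501) = -42417*(-1/41501) = 42417/41501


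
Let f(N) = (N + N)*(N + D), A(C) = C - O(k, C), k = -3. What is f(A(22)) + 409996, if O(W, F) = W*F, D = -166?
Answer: 396268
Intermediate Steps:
O(W, F) = F*W
A(C) = 4*C (A(C) = C - C*(-3) = C - (-3)*C = C + 3*C = 4*C)
f(N) = 2*N*(-166 + N) (f(N) = (N + N)*(N - 166) = (2*N)*(-166 + N) = 2*N*(-166 + N))
f(A(22)) + 409996 = 2*(4*22)*(-166 + 4*22) + 409996 = 2*88*(-166 + 88) + 409996 = 2*88*(-78) + 409996 = -13728 + 409996 = 396268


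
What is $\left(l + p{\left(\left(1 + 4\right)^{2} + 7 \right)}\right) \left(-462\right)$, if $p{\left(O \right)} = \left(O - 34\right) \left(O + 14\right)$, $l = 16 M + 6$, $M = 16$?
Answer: $-78540$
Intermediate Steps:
$l = 262$ ($l = 16 \cdot 16 + 6 = 256 + 6 = 262$)
$p{\left(O \right)} = \left(-34 + O\right) \left(14 + O\right)$
$\left(l + p{\left(\left(1 + 4\right)^{2} + 7 \right)}\right) \left(-462\right) = \left(262 - \left(476 - \left(\left(1 + 4\right)^{2} + 7\right)^{2} + 20 \left(\left(1 + 4\right)^{2} + 7\right)\right)\right) \left(-462\right) = \left(262 - \left(476 - \left(5^{2} + 7\right)^{2} + 20 \left(5^{2} + 7\right)\right)\right) \left(-462\right) = \left(262 - \left(476 - \left(25 + 7\right)^{2} + 20 \left(25 + 7\right)\right)\right) \left(-462\right) = \left(262 - \left(1116 - 1024\right)\right) \left(-462\right) = \left(262 - 92\right) \left(-462\right) = 170 \left(-462\right) = -78540$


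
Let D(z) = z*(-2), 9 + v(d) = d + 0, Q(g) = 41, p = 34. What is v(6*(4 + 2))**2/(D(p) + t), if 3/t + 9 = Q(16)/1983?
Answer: -12980574/1216757 ≈ -10.668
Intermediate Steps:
v(d) = -9 + d (v(d) = -9 + (d + 0) = -9 + d)
D(z) = -2*z
t = -5949/17806 (t = 3/(-9 + 41/1983) = 3/(-17806/1983) = 3*(-1983/17806) = -5949/17806 ≈ -0.33410)
v(6*(4 + 2))**2/(D(p) + t) = (-9 + 6*(4 + 2))**2/(-2*34 - 5949/17806) = (-9 + 6*6)**2/(-68 - 5949/17806) = (-9 + 36)**2/(-1216757/17806) = -17806/1216757*27**2 = -17806/1216757*729 = -12980574/1216757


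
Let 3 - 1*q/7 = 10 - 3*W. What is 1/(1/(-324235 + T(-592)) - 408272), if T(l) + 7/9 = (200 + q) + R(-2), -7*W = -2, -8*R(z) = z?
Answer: -11666827/4763238792980 ≈ -2.4493e-6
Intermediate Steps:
R(z) = -z/8
W = 2/7 (W = -⅐*(-2) = 2/7 ≈ 0.28571)
q = -43 (q = 21 - 7*(10 - 3*2/7) = 21 - 7*(10 - 6/7) = 21 - 7*64/7 = 21 - 64 = -43)
T(l) = 5633/36 (T(l) = -7/9 + ((200 - 43) - ⅛*(-2)) = -7/9 + (157 + ¼) = -7/9 + 629/4 = 5633/36)
1/(1/(-324235 + T(-592)) - 408272) = 1/(1/(-324235 + 5633/36) - 408272) = 1/(1/(-11666827/36) - 408272) = 1/(-36/11666827 - 408272) = 1/(-4763238792980/11666827) = -11666827/4763238792980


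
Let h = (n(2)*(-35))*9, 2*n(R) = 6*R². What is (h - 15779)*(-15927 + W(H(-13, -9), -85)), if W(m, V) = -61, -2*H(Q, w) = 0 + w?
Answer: 312709292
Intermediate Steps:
n(R) = 3*R² (n(R) = (6*R²)/2 = 3*R²)
h = -3780 (h = ((3*2²)*(-35))*9 = ((3*4)*(-35))*9 = (12*(-35))*9 = -420*9 = -3780)
H(Q, w) = -w/2 (H(Q, w) = -(0 + w)/2 = -w/2)
(h - 15779)*(-15927 + W(H(-13, -9), -85)) = (-3780 - 15779)*(-15927 - 61) = -19559*(-15988) = 312709292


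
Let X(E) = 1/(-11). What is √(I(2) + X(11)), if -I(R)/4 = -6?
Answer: √2893/11 ≈ 4.8897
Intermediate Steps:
X(E) = -1/11
I(R) = 24 (I(R) = -4*(-6) = 24)
√(I(2) + X(11)) = √(24 - 1/11) = √(263/11) = √2893/11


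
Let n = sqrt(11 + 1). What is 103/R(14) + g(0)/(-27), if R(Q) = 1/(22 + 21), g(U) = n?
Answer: 4429 - 2*sqrt(3)/27 ≈ 4428.9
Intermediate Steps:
n = 2*sqrt(3) (n = sqrt(12) = 2*sqrt(3) ≈ 3.4641)
g(U) = 2*sqrt(3)
R(Q) = 1/43
103/R(14) + g(0)/(-27) = 103/(1/43) + (2*sqrt(3))/(-27) = 103*43 + (2*sqrt(3))*(-1/27) = 4429 - 2*sqrt(3)/27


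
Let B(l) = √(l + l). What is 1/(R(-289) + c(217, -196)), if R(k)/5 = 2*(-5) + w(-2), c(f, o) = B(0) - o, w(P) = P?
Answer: 1/136 ≈ 0.0073529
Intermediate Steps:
B(l) = √2*√l (B(l) = √(2*l) = √2*√l)
c(f, o) = -o (c(f, o) = √2*√0 - o = √2*0 - o = 0 - o = -o)
R(k) = -60 (R(k) = 5*(2*(-5) - 2) = 5*(-10 - 2) = 5*(-12) = -60)
1/(R(-289) + c(217, -196)) = 1/(-60 - 1*(-196)) = 1/(-60 + 196) = 1/136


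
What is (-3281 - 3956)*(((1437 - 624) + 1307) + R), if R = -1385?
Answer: -5319195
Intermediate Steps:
(-3281 - 3956)*(((1437 - 624) + 1307) + R) = (-3281 - 3956)*(((1437 - 624) + 1307) - 1385) = -7237*((813 + 1307) - 1385) = -7237*(2120 - 1385) = -7237*735 = -5319195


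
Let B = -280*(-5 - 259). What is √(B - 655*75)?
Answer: 3*√2755 ≈ 157.46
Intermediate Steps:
B = 73920 (B = -280*(-264) = 73920)
√(B - 655*75) = √(73920 - 655*75) = √(73920 - 49125) = √24795 = 3*√2755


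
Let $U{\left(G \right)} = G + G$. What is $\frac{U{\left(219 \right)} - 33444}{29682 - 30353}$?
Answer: $\frac{33006}{671} \approx 49.189$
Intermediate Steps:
$U{\left(G \right)} = 2 G$
$\frac{U{\left(219 \right)} - 33444}{29682 - 30353} = \frac{2 \cdot 219 - 33444}{29682 - 30353} = \frac{438 - 33444}{-671} = \left(-33006\right) \left(- \frac{1}{671}\right) = \frac{33006}{671}$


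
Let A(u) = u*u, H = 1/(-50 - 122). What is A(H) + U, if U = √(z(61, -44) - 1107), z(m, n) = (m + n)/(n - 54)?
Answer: 1/29584 + I*√217006/14 ≈ 3.3802e-5 + 33.274*I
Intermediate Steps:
H = -1/172 (H = 1/(-172) = -1/172 ≈ -0.0058140)
A(u) = u²
z(m, n) = (m + n)/(-54 + n)
U = I*√217006/14 (U = √((61 - 44)/(-54 - 44) - 1107) = √(17/(-98) - 1107) = √(-1/98*17 - 1107) = √(-17/98 - 1107) = √(-108503/98) = I*√217006/14 ≈ 33.274*I)
A(H) + U = (-1/172)² + I*√217006/14 = 1/29584 + I*√217006/14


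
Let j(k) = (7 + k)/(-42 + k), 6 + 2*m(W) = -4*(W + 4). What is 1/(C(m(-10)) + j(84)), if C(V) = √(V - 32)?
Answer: 78/997 - 36*I*√23/997 ≈ 0.078235 - 0.17317*I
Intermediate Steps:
m(W) = -11 - 2*W (m(W) = -3 + (-4*(W + 4))/2 = -3 + (-4*(4 + W))/2 = -3 + (-16 - 4*W)/2 = -3 + (-8 - 2*W) = -11 - 2*W)
C(V) = √(-32 + V)
j(k) = (7 + k)/(-42 + k)
1/(C(m(-10)) + j(84)) = 1/(√(-32 + (-11 - 2*(-10))) + (7 + 84)/(-42 + 84)) = 1/(√(-32 + (-11 + 20)) + 91/42) = 1/(√(-32 + 9) + (1/42)*91) = 1/(√(-23) + 13/6) = 1/(I*√23 + 13/6) = 1/(13/6 + I*√23)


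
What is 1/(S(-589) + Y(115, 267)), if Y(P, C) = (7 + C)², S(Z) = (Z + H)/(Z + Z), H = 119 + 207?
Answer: 1178/88439791 ≈ 1.3320e-5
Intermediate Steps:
H = 326
S(Z) = (326 + Z)/(2*Z) (S(Z) = (Z + 326)/(Z + Z) = (326 + Z)/((2*Z)) = (326 + Z)*(1/(2*Z)) = (326 + Z)/(2*Z))
1/(S(-589) + Y(115, 267)) = 1/((½)*(326 - 589)/(-589) + (7 + 267)²) = 1/((½)*(-1/589)*(-263) + 274²) = 1/(263/1178 + 75076) = 1/(88439791/1178) = 1178/88439791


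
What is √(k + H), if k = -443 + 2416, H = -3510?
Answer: I*√1537 ≈ 39.205*I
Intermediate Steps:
k = 1973
√(k + H) = √(1973 - 3510) = √(-1537) = I*√1537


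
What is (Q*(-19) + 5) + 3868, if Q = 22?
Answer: 3455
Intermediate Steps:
(Q*(-19) + 5) + 3868 = (22*(-19) + 5) + 3868 = (-418 + 5) + 3868 = -413 + 3868 = 3455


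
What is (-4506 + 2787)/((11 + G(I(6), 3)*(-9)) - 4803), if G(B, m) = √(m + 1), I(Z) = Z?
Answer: 1719/4810 ≈ 0.35738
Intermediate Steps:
G(B, m) = √(1 + m)
(-4506 + 2787)/((11 + G(I(6), 3)*(-9)) - 4803) = (-4506 + 2787)/((11 + √(1 + 3)*(-9)) - 4803) = -1719/((11 + √4*(-9)) - 4803) = -1719/((11 + 2*(-9)) - 4803) = -1719/((11 - 18) - 4803) = -1719/(-7 - 4803) = -1719/(-4810) = -1719*(-1/4810) = 1719/4810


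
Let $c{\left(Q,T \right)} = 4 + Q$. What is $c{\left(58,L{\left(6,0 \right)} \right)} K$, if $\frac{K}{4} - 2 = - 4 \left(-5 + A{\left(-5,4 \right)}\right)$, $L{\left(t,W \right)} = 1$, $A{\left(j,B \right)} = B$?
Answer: $1488$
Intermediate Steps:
$K = 24$ ($K = 8 + 4 \left(- 4 \left(-5 + 4\right)\right) = 8 + 4 \left(\left(-4\right) \left(-1\right)\right) = 8 + 4 \cdot 4 = 8 + 16 = 24$)
$c{\left(58,L{\left(6,0 \right)} \right)} K = \left(4 + 58\right) 24 = 62 \cdot 24 = 1488$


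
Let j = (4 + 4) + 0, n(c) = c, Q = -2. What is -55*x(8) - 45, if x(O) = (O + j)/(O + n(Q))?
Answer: -575/3 ≈ -191.67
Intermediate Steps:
j = 8 (j = 8 + 0 = 8)
x(O) = (8 + O)/(-2 + O) (x(O) = (O + 8)/(O - 2) = (8 + O)/(-2 + O))
-55*x(8) - 45 = -55*(8 + 8)/(-2 + 8) - 45 = -55*16/6 - 45 = -55*8/3 - 45 = -440/3 - 45 = -575/3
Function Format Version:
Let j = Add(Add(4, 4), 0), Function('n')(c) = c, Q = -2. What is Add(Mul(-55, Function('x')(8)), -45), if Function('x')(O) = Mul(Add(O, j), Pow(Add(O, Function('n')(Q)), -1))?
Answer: Rational(-575, 3) ≈ -191.67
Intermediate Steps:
j = 8 (j = Add(8, 0) = 8)
Function('x')(O) = Mul(Pow(Add(-2, O), -1), Add(8, O)) (Function('x')(O) = Mul(Add(O, 8), Pow(Add(O, -2), -1)) = Mul(Add(8, O), Pow(Add(-2, O), -1)) = Mul(Pow(Add(-2, O), -1), Add(8, O)))
Add(Mul(-55, Function('x')(8)), -45) = Add(Mul(-55, Mul(Pow(Add(-2, 8), -1), Add(8, 8))), -45) = Add(Mul(-55, Mul(Pow(6, -1), 16)), -45) = Add(Mul(-55, Mul(Rational(1, 6), 16)), -45) = Add(Mul(-55, Rational(8, 3)), -45) = Add(Rational(-440, 3), -45) = Rational(-575, 3)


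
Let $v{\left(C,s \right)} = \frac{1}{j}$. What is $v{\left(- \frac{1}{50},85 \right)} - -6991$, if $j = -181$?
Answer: $\frac{1265370}{181} \approx 6991.0$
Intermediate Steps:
$v{\left(C,s \right)} = - \frac{1}{181}$ ($v{\left(C,s \right)} = \frac{1}{-181} = - \frac{1}{181}$)
$v{\left(- \frac{1}{50},85 \right)} - -6991 = - \frac{1}{181} - -6991 = - \frac{1}{181} + 6991 = \frac{1265370}{181}$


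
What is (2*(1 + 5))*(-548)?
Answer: -6576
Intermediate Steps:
(2*(1 + 5))*(-548) = (2*6)*(-548) = 12*(-548) = -6576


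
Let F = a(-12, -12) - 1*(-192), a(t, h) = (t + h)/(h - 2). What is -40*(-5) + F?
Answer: 2756/7 ≈ 393.71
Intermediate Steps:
a(t, h) = (h + t)/(-2 + h)
F = 1356/7 (F = (-12 - 12)/(-2 - 12) - 1*(-192) = -24/(-14) + 192 = -1/14*(-24) + 192 = 12/7 + 192 = 1356/7 ≈ 193.71)
-40*(-5) + F = -40*(-5) + 1356/7 = 200 + 1356/7 = 2756/7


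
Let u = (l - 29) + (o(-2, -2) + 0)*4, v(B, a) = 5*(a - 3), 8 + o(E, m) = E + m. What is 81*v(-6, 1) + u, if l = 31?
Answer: -856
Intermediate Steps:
o(E, m) = -8 + E + m (o(E, m) = -8 + (E + m) = -8 + E + m)
v(B, a) = -15 + 5*a (v(B, a) = 5*(-3 + a) = -15 + 5*a)
u = -46 (u = (31 - 29) + ((-8 - 2 - 2) + 0)*4 = 2 + (-12 + 0)*4 = 2 - 12*4 = 2 - 48 = -46)
81*v(-6, 1) + u = 81*(-15 + 5*1) - 46 = 81*(-15 + 5) - 46 = 81*(-10) - 46 = -810 - 46 = -856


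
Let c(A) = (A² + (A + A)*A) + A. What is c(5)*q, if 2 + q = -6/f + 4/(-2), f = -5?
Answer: -224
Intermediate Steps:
q = -14/5 (q = -2 + (-6/(-5) + 4/(-2)) = -2 + (-6*(-⅕) + 4*(-½)) = -2 + (6/5 - 2) = -2 - ⅘ = -14/5 ≈ -2.8000)
c(A) = A + 3*A² (c(A) = (A² + (2*A)*A) + A = (A² + 2*A²) + A = 3*A² + A = A + 3*A²)
c(5)*q = (5*(1 + 3*5))*(-14/5) = (5*(1 + 15))*(-14/5) = (5*16)*(-14/5) = 80*(-14/5) = -224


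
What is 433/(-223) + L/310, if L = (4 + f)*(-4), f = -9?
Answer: -12977/6913 ≈ -1.8772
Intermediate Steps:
L = 20 (L = (4 - 9)*(-4) = -5*(-4) = 20)
433/(-223) + L/310 = 433/(-223) + 20/310 = 433*(-1/223) + 20*(1/310) = -433/223 + 2/31 = -12977/6913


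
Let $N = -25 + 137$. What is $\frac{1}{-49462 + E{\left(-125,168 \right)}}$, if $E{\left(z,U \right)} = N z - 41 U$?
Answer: $- \frac{1}{70350} \approx -1.4215 \cdot 10^{-5}$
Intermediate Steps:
$N = 112$
$E{\left(z,U \right)} = - 41 U + 112 z$ ($E{\left(z,U \right)} = 112 z - 41 U = - 41 U + 112 z$)
$\frac{1}{-49462 + E{\left(-125,168 \right)}} = \frac{1}{-49462 + \left(\left(-41\right) 168 + 112 \left(-125\right)\right)} = \frac{1}{-49462 - 20888} = \frac{1}{-70350} = - \frac{1}{70350}$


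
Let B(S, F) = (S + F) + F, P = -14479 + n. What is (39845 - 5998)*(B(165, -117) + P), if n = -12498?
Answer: -915425962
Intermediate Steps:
P = -26977 (P = -14479 - 12498 = -26977)
B(S, F) = S + 2*F (B(S, F) = (F + S) + F = S + 2*F)
(39845 - 5998)*(B(165, -117) + P) = (39845 - 5998)*((165 + 2*(-117)) - 26977) = 33847*((165 - 234) - 26977) = 33847*(-69 - 26977) = 33847*(-27046) = -915425962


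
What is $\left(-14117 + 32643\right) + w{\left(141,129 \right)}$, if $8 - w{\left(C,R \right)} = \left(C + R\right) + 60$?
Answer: $18204$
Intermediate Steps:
$w{\left(C,R \right)} = -52 - C - R$ ($w{\left(C,R \right)} = 8 - \left(\left(C + R\right) + 60\right) = 8 - \left(60 + C + R\right) = -52 - C - R$)
$\left(-14117 + 32643\right) + w{\left(141,129 \right)} = \left(-14117 + 32643\right) - 322 = 18526 - 322 = 18204$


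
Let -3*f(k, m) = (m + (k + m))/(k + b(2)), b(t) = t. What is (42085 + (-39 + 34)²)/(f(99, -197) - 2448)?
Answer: -12759330/741449 ≈ -17.209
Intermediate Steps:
f(k, m) = -(k + 2*m)/(3*(2 + k)) (f(k, m) = -(m + (k + m))/(3*(k + 2)) = -(k + 2*m)/(3*(2 + k)))
(42085 + (-39 + 34)²)/(f(99, -197) - 2448) = (42085 + (-39 + 34)²)/((-1*99 - 2*(-197))/(3*(2 + 99)) - 2448) = (42085 + (-5)²)/((⅓)*(-99 + 394)/101 - 2448) = (42085 + 25)/((⅓)*(1/101)*295 - 2448) = 42110/(295/303 - 2448) = 42110/(-741449/303) = 42110*(-303/741449) = -12759330/741449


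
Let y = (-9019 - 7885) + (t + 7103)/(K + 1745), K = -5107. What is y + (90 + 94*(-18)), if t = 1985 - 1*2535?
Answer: -62223725/3362 ≈ -18508.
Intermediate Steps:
t = -550 (t = 1985 - 2535 = -550)
y = -56837801/3362 (y = (-9019 - 7885) + (-550 + 7103)/(-5107 + 1745) = -16904 + 6553/(-3362) = -16904 + 6553*(-1/3362) = -16904 - 6553/3362 = -56837801/3362 ≈ -16906.)
y + (90 + 94*(-18)) = -56837801/3362 + (90 + 94*(-18)) = -56837801/3362 + (90 - 1692) = -56837801/3362 - 1602 = -62223725/3362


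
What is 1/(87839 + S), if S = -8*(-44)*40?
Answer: 1/101919 ≈ 9.8117e-6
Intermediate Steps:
S = 14080 (S = 352*40 = 14080)
1/(87839 + S) = 1/(87839 + 14080) = 1/101919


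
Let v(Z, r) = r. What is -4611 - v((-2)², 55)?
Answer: -4666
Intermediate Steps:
-4611 - v((-2)², 55) = -4611 - 1*55 = -4611 - 55 = -4666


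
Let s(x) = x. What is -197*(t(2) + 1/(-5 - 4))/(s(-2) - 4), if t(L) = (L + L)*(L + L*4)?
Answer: 70723/54 ≈ 1309.7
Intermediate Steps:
t(L) = 10*L² (t(L) = (2*L)*(L + 4*L) = (2*L)*(5*L) = 10*L²)
-197*(t(2) + 1/(-5 - 4))/(s(-2) - 4) = -197*(10*2² + 1/(-5 - 4))/(-2 - 4) = -197*(10*4 + 1/(-9))/(-6) = -197*(40 - ⅑)*(-1)/6 = -70723*(-1)/(9*6) = -197*(-359/54) = 70723/54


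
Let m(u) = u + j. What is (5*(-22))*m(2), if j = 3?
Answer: -550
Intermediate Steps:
m(u) = 3 + u (m(u) = u + 3 = 3 + u)
(5*(-22))*m(2) = (5*(-22))*(3 + 2) = -110*5 = -550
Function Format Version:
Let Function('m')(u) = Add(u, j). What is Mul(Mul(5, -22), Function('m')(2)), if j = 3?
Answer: -550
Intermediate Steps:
Function('m')(u) = Add(3, u) (Function('m')(u) = Add(u, 3) = Add(3, u))
Mul(Mul(5, -22), Function('m')(2)) = Mul(Mul(5, -22), Add(3, 2)) = Mul(-110, 5) = -550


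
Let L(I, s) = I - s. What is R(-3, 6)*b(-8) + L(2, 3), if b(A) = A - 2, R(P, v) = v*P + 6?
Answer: 119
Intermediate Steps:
R(P, v) = 6 + P*v (R(P, v) = P*v + 6 = 6 + P*v)
b(A) = -2 + A
R(-3, 6)*b(-8) + L(2, 3) = (6 - 3*6)*(-2 - 8) + (2 - 1*3) = (6 - 18)*(-10) + (2 - 3) = -12*(-10) - 1 = 120 - 1 = 119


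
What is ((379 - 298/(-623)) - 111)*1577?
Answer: 263772174/623 ≈ 4.2339e+5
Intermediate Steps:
((379 - 298/(-623)) - 111)*1577 = ((379 - 298*(-1/623)) - 111)*1577 = ((379 + 298/623) - 111)*1577 = (236415/623 - 111)*1577 = (167262/623)*1577 = 263772174/623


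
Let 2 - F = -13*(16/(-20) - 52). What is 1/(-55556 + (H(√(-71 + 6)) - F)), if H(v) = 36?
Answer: -5/274178 ≈ -1.8236e-5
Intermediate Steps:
F = -3422/5 (F = 2 - (-13)*(16/(-20) - 52) = 2 - (-13)*(16*(-1/20) - 52) = 2 - (-13)*(-⅘ - 52) = 2 - (-13)*(-264)/5 = 2 - 1*3432/5 = 2 - 3432/5 = -3422/5 ≈ -684.40)
1/(-55556 + (H(√(-71 + 6)) - F)) = 1/(-55556 + (36 - 1*(-3422/5))) = 1/(-55556 + (36 + 3422/5)) = 1/(-55556 + 3602/5) = 1/(-274178/5) = -5/274178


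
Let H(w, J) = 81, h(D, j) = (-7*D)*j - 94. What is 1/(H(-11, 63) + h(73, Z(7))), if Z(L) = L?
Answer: -1/3590 ≈ -0.00027855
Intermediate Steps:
h(D, j) = -94 - 7*D*j (h(D, j) = -7*D*j - 94 = -94 - 7*D*j)
1/(H(-11, 63) + h(73, Z(7))) = 1/(81 + (-94 - 7*73*7)) = 1/(81 + (-94 - 3577)) = 1/(81 - 3671) = 1/(-3590) = -1/3590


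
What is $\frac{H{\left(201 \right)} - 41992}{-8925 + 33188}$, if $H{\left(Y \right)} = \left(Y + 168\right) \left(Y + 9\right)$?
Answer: $\frac{35498}{24263} \approx 1.4631$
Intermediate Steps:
$H{\left(Y \right)} = \left(9 + Y\right) \left(168 + Y\right)$ ($H{\left(Y \right)} = \left(168 + Y\right) \left(9 + Y\right) = \left(9 + Y\right) \left(168 + Y\right)$)
$\frac{H{\left(201 \right)} - 41992}{-8925 + 33188} = \frac{\left(1512 + 201^{2} + 177 \cdot 201\right) - 41992}{-8925 + 33188} = \frac{\left(1512 + 40401 + 35577\right) - 41992}{24263} = \left(77490 - 41992\right) \frac{1}{24263} = 35498 \cdot \frac{1}{24263} = \frac{35498}{24263}$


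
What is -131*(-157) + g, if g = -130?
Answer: 20437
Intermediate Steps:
-131*(-157) + g = -131*(-157) - 130 = 20567 - 130 = 20437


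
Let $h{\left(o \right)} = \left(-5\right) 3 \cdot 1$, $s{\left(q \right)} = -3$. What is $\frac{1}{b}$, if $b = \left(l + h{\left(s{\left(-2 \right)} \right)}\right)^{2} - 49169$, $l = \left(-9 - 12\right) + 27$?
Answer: $- \frac{1}{49088} \approx -2.0372 \cdot 10^{-5}$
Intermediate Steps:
$l = 6$ ($l = -21 + 27 = 6$)
$h{\left(o \right)} = -15$ ($h{\left(o \right)} = \left(-15\right) 1 = -15$)
$b = -49088$ ($b = \left(6 - 15\right)^{2} - 49169 = \left(-9\right)^{2} - 49169 = 81 - 49169 = -49088$)
$\frac{1}{b} = \frac{1}{-49088} = - \frac{1}{49088}$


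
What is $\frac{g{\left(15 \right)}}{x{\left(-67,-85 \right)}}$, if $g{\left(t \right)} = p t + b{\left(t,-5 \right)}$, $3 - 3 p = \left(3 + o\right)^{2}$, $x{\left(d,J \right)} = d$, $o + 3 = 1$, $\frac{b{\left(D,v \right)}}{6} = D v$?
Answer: $\frac{440}{67} \approx 6.5672$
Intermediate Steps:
$b{\left(D,v \right)} = 6 D v$
$o = -2$ ($o = -3 + 1 = -2$)
$p = \frac{2}{3}$ ($p = 1 - \frac{\left(3 - 2\right)^{2}}{3} = 1 - \frac{1^{2}}{3} = 1 - \frac{1}{3} = \frac{2}{3} \approx 0.66667$)
$g{\left(t \right)} = - \frac{88 t}{3}$ ($g{\left(t \right)} = \frac{2 t}{3} + 6 t \left(-5\right) = \frac{2 t}{3} - 30 t = - \frac{88 t}{3}$)
$\frac{g{\left(15 \right)}}{x{\left(-67,-85 \right)}} = \frac{\left(- \frac{88}{3}\right) 15}{-67} = \left(-440\right) \left(- \frac{1}{67}\right) = \frac{440}{67}$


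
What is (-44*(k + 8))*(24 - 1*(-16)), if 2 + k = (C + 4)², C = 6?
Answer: -186560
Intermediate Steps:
k = 98 (k = -2 + (6 + 4)² = -2 + 10² = -2 + 100 = 98)
(-44*(k + 8))*(24 - 1*(-16)) = (-44*(98 + 8))*(24 - 1*(-16)) = (-44*106)*(24 + 16) = -4664*40 = -186560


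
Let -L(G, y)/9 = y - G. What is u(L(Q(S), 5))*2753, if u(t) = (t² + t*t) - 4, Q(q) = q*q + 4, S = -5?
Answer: 256876924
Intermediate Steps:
Q(q) = 4 + q² (Q(q) = q² + 4 = 4 + q²)
L(G, y) = -9*y + 9*G (L(G, y) = -9*(y - G) = -9*y + 9*G)
u(t) = -4 + 2*t² (u(t) = (t² + t²) - 4 = 2*t² - 4 = -4 + 2*t²)
u(L(Q(S), 5))*2753 = (-4 + 2*(-9*5 + 9*(4 + (-5)²))²)*2753 = (-4 + 2*(-45 + 9*(4 + 25))²)*2753 = (-4 + 2*(-45 + 9*29)²)*2753 = (-4 + 2*(-45 + 261)²)*2753 = (-4 + 2*216²)*2753 = (-4 + 2*46656)*2753 = (-4 + 93312)*2753 = 93308*2753 = 256876924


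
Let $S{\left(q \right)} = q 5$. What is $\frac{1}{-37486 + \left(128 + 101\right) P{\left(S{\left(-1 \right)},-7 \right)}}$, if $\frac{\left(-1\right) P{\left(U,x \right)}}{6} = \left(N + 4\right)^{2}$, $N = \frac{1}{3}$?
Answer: $- \frac{3}{189860} \approx -1.5801 \cdot 10^{-5}$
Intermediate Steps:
$S{\left(q \right)} = 5 q$
$N = \frac{1}{3} \approx 0.33333$
$P{\left(U,x \right)} = - \frac{338}{3}$ ($P{\left(U,x \right)} = - 6 \left(\frac{1}{3} + 4\right)^{2} = - 6 \left(\frac{13}{3}\right)^{2} = \left(-6\right) \frac{169}{9} = - \frac{338}{3}$)
$\frac{1}{-37486 + \left(128 + 101\right) P{\left(S{\left(-1 \right)},-7 \right)}} = \frac{1}{-37486 + \left(128 + 101\right) \left(- \frac{338}{3}\right)} = \frac{1}{-37486 + 229 \left(- \frac{338}{3}\right)} = \frac{1}{-37486 - \frac{77402}{3}} = \frac{1}{- \frac{189860}{3}} = - \frac{3}{189860}$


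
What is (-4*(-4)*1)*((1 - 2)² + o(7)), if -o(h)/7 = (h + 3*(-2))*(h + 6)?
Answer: -1440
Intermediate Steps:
o(h) = -7*(-6 + h)*(6 + h) (o(h) = -7*(h + 3*(-2))*(h + 6) = -7*(h - 6)*(6 + h) = -7*(-6 + h)*(6 + h))
(-4*(-4)*1)*((1 - 2)² + o(7)) = (-4*(-4)*1)*((1 - 2)² + (252 - 7*7²)) = (16*1)*((-1)² + (252 - 7*49)) = 16*(1 + (252 - 343)) = 16*(1 - 91) = 16*(-90) = -1440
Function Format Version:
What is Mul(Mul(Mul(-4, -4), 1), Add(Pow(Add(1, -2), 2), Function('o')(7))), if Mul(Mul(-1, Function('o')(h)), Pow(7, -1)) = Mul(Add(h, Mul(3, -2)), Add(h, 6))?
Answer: -1440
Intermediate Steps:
Function('o')(h) = Mul(-7, Add(-6, h), Add(6, h)) (Function('o')(h) = Mul(-7, Mul(Add(h, Mul(3, -2)), Add(h, 6))) = Mul(-7, Mul(Add(h, -6), Add(6, h))) = Mul(-7, Mul(Add(-6, h), Add(6, h))) = Mul(-7, Add(-6, h), Add(6, h)))
Mul(Mul(Mul(-4, -4), 1), Add(Pow(Add(1, -2), 2), Function('o')(7))) = Mul(Mul(Mul(-4, -4), 1), Add(Pow(Add(1, -2), 2), Add(252, Mul(-7, Pow(7, 2))))) = Mul(Mul(16, 1), Add(Pow(-1, 2), Add(252, Mul(-7, 49)))) = Mul(16, Add(1, Add(252, -343))) = Mul(16, Add(1, -91)) = Mul(16, -90) = -1440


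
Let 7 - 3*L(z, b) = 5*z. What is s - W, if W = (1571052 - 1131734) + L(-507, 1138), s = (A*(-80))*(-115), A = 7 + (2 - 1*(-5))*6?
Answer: 31904/3 ≈ 10635.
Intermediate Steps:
L(z, b) = 7/3 - 5*z/3
A = 49 (A = 7 + (2 + 5)*6 = 7 + 7*6 = 7 + 42 = 49)
s = 450800 (s = (49*(-80))*(-115) = -3920*(-115) = 450800)
W = 1320496/3 (W = (1571052 - 1131734) + (7/3 - 5/3*(-507)) = 439318 + (7/3 + 845) = 439318 + 2542/3 = 1320496/3 ≈ 4.4017e+5)
s - W = 450800 - 1*1320496/3 = 450800 - 1320496/3 = 31904/3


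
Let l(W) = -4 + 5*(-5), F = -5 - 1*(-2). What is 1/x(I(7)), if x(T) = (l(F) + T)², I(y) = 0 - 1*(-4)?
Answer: 1/625 ≈ 0.0016000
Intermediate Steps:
I(y) = 4 (I(y) = 0 + 4 = 4)
F = -3 (F = -5 + 2 = -3)
l(W) = -29 (l(W) = -4 - 25 = -29)
x(T) = (-29 + T)²
1/x(I(7)) = 1/((-29 + 4)²) = 1/((-25)²) = 1/625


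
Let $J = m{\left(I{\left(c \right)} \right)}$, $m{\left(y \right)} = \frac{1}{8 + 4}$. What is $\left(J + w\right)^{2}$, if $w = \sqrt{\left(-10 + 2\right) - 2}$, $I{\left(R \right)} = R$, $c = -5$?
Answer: $- \frac{1439}{144} + \frac{i \sqrt{10}}{6} \approx -9.9931 + 0.52705 i$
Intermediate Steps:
$m{\left(y \right)} = \frac{1}{12}$
$J = \frac{1}{12} \approx 0.083333$
$w = i \sqrt{10}$ ($w = \sqrt{-8 - 2} = \sqrt{-10} = i \sqrt{10} \approx 3.1623 i$)
$\left(J + w\right)^{2} = \left(\frac{1}{12} + i \sqrt{10}\right)^{2}$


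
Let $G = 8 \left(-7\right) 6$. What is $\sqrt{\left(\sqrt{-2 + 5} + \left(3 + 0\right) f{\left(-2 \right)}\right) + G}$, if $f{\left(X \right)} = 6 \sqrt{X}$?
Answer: $\sqrt{-336 + \sqrt{3} + 18 i \sqrt{2}} \approx 0.69566 + 18.296 i$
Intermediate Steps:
$G = -336$ ($G = \left(-56\right) 6 = -336$)
$\sqrt{\left(\sqrt{-2 + 5} + \left(3 + 0\right) f{\left(-2 \right)}\right) + G} = \sqrt{\left(\sqrt{-2 + 5} + \left(3 + 0\right) 6 \sqrt{-2}\right) - 336} = \sqrt{\left(\sqrt{3} + 3 \cdot 6 i \sqrt{2}\right) - 336} = \sqrt{\left(\sqrt{3} + 18 i \sqrt{2}\right) - 336} = \sqrt{-336 + \sqrt{3} + 18 i \sqrt{2}}$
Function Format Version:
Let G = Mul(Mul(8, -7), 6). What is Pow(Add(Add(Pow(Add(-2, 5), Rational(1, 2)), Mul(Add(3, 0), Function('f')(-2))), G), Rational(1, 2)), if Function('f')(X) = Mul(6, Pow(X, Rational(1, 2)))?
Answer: Pow(Add(-336, Pow(3, Rational(1, 2)), Mul(18, I, Pow(2, Rational(1, 2)))), Rational(1, 2)) ≈ Add(0.69566, Mul(18.296, I))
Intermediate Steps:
G = -336 (G = Mul(-56, 6) = -336)
Pow(Add(Add(Pow(Add(-2, 5), Rational(1, 2)), Mul(Add(3, 0), Function('f')(-2))), G), Rational(1, 2)) = Pow(Add(Add(Pow(Add(-2, 5), Rational(1, 2)), Mul(Add(3, 0), Mul(6, Pow(-2, Rational(1, 2))))), -336), Rational(1, 2)) = Pow(Add(Add(Pow(3, Rational(1, 2)), Mul(3, Mul(6, Mul(I, Pow(2, Rational(1, 2)))))), -336), Rational(1, 2)) = Pow(Add(Add(Pow(3, Rational(1, 2)), Mul(3, Mul(6, I, Pow(2, Rational(1, 2))))), -336), Rational(1, 2)) = Pow(Add(Add(Pow(3, Rational(1, 2)), Mul(18, I, Pow(2, Rational(1, 2)))), -336), Rational(1, 2)) = Pow(Add(-336, Pow(3, Rational(1, 2)), Mul(18, I, Pow(2, Rational(1, 2)))), Rational(1, 2))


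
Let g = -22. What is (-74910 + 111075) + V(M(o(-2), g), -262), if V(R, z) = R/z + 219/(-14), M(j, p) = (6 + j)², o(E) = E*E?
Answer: 66297221/1834 ≈ 36149.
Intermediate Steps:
o(E) = E²
V(R, z) = -219/14 + R/z (V(R, z) = R/z + 219*(-1/14) = R/z - 219/14 = -219/14 + R/z)
(-74910 + 111075) + V(M(o(-2), g), -262) = (-74910 + 111075) + (-219/14 + (6 + (-2)²)²/(-262)) = 36165 + (-219/14 + (6 + 4)²*(-1/262)) = 36165 + (-219/14 + 10²*(-1/262)) = 36165 + (-219/14 + 100*(-1/262)) = 36165 + (-219/14 - 50/131) = 36165 - 29389/1834 = 66297221/1834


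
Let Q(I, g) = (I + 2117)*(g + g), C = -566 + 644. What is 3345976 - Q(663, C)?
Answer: 2912296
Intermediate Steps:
C = 78
Q(I, g) = 2*g*(2117 + I) (Q(I, g) = (2117 + I)*(2*g) = 2*g*(2117 + I))
3345976 - Q(663, C) = 3345976 - 2*78*(2117 + 663) = 3345976 - 2*78*2780 = 3345976 - 1*433680 = 3345976 - 433680 = 2912296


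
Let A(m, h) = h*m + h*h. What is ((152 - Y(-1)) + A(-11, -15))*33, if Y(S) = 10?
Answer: 17556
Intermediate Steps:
A(m, h) = h² + h*m (A(m, h) = h*m + h² = h² + h*m)
((152 - Y(-1)) + A(-11, -15))*33 = ((152 - 1*10) - 15*(-15 - 11))*33 = ((152 - 10) - 15*(-26))*33 = (142 + 390)*33 = 532*33 = 17556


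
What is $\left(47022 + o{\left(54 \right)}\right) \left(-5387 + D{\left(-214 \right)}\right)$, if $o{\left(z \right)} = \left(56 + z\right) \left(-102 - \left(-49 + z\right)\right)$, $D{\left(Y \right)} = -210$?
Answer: $-197305444$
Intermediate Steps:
$o{\left(z \right)} = \left(-53 - z\right) \left(56 + z\right)$ ($o{\left(z \right)} = \left(56 + z\right) \left(-53 - z\right) = \left(-53 - z\right) \left(56 + z\right)$)
$\left(47022 + o{\left(54 \right)}\right) \left(-5387 + D{\left(-214 \right)}\right) = \left(47022 - 11770\right) \left(-5387 - 210\right) = \left(47022 - 11770\right) \left(-5597\right) = 35252 \left(-5597\right) = -197305444$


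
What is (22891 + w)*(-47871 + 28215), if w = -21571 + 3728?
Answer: -99223488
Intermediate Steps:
w = -17843
(22891 + w)*(-47871 + 28215) = (22891 - 17843)*(-47871 + 28215) = 5048*(-19656) = -99223488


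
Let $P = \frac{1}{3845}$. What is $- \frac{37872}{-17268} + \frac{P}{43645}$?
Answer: $\frac{529624220339}{241485820975} \approx 2.1932$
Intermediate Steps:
$P = \frac{1}{3845} \approx 0.00026008$
$- \frac{37872}{-17268} + \frac{P}{43645} = - \frac{37872}{-17268} + \frac{1}{3845 \cdot 43645} = \left(-37872\right) \left(- \frac{1}{17268}\right) + \frac{1}{3845} \cdot \frac{1}{43645} = \frac{3156}{1439} + \frac{1}{167815025} = \frac{529624220339}{241485820975}$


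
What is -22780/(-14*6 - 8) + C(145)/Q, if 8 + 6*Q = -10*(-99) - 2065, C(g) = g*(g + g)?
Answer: 121595/8303 ≈ 14.645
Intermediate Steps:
C(g) = 2*g² (C(g) = g*(2*g) = 2*g²)
Q = -361/2 (Q = -4/3 + (-10*(-99) - 2065)/6 = -4/3 + (990 - 2065)/6 = -4/3 + (⅙)*(-1075) = -4/3 - 1075/6 = -361/2 ≈ -180.50)
-22780/(-14*6 - 8) + C(145)/Q = -22780/(-14*6 - 8) + (2*145²)/(-361/2) = -22780/(-84 - 8) + (2*21025)*(-2/361) = -22780/(-92) + 42050*(-2/361) = -22780*(-1/92) - 84100/361 = 5695/23 - 84100/361 = 121595/8303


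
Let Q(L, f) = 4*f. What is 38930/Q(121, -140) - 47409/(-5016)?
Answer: -87877/1463 ≈ -60.066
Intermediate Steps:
38930/Q(121, -140) - 47409/(-5016) = 38930/((4*(-140))) - 47409/(-5016) = 38930/(-560) - 47409*(-1/5016) = 38930*(-1/560) + 15803/1672 = -3893/56 + 15803/1672 = -87877/1463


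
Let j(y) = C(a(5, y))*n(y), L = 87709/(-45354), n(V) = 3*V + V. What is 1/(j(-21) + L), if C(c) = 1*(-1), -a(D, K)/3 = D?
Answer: 45354/3722027 ≈ 0.012185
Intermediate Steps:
a(D, K) = -3*D
n(V) = 4*V
C(c) = -1
L = -87709/45354 (L = 87709*(-1/45354) = -87709/45354 ≈ -1.9339)
j(y) = -4*y
1/(j(-21) + L) = 1/(-4*(-21) - 87709/45354) = 1/(84 - 87709/45354) = 1/(3722027/45354) = 45354/3722027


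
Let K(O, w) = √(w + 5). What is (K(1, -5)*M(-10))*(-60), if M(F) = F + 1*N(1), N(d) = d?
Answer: 0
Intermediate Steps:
M(F) = 1 + F (M(F) = F + 1*1 = F + 1 = 1 + F)
K(O, w) = √(5 + w)
(K(1, -5)*M(-10))*(-60) = (√(5 - 5)*(1 - 10))*(-60) = (√0*(-9))*(-60) = (0*(-9))*(-60) = 0*(-60) = 0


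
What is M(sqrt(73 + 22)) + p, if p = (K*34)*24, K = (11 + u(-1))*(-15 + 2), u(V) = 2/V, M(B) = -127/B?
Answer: -95472 - 127*sqrt(95)/95 ≈ -95485.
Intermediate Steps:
K = -117 (K = (11 + 2/(-1))*(-15 + 2) = (11 + 2*(-1))*(-13) = (11 - 2)*(-13) = 9*(-13) = -117)
p = -95472 (p = -117*34*24 = -3978*24 = -95472)
M(sqrt(73 + 22)) + p = -127/sqrt(73 + 22) - 95472 = -127*sqrt(95)/95 - 95472 = -95472 - 127*sqrt(95)/95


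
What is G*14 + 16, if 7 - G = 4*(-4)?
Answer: 338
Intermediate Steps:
G = 23 (G = 7 - 4*(-4) = 7 - 1*(-16) = 7 + 16 = 23)
G*14 + 16 = 23*14 + 16 = 322 + 16 = 338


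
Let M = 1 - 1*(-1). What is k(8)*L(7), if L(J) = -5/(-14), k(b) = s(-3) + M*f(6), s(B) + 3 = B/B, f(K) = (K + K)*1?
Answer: 55/7 ≈ 7.8571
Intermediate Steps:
M = 2 (M = 1 + 1 = 2)
f(K) = 2*K (f(K) = (2*K)*1 = 2*K)
s(B) = -2 (s(B) = -3 + B/B = -3 + 1 = -2)
k(b) = 22 (k(b) = -2 + 2*(2*6) = -2 + 2*12 = -2 + 24 = 22)
L(J) = 5/14 (L(J) = -5*(-1/14) = 5/14)
k(8)*L(7) = 22*(5/14) = 55/7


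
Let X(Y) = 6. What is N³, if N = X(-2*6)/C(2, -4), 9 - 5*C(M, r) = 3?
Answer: 125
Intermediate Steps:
C(M, r) = 6/5 (C(M, r) = 9/5 - ⅕*3 = 9/5 - ⅗ = 6/5)
N = 5 (N = 6/(6/5) = 6*(⅚) = 5)
N³ = 5³ = 125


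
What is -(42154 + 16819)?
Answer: -58973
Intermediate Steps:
-(42154 + 16819) = -1*58973 = -58973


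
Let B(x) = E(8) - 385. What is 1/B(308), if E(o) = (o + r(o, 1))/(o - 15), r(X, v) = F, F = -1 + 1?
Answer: -7/2703 ≈ -0.0025897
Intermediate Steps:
F = 0
r(X, v) = 0
E(o) = o/(-15 + o) (E(o) = (o + 0)/(o - 15) = o/(-15 + o))
B(x) = -2703/7 (B(x) = 8/(-15 + 8) - 385 = 8/(-7) - 385 = 8*(-⅐) - 385 = -8/7 - 385 = -2703/7)
1/B(308) = 1/(-2703/7) = -7/2703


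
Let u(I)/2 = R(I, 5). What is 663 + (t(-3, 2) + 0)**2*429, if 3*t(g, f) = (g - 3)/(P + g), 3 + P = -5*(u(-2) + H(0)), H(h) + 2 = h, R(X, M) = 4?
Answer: 71747/108 ≈ 664.32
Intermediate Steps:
u(I) = 8 (u(I) = 2*4 = 8)
H(h) = -2 + h
P = -33 (P = -3 - 5*(8 + (-2 + 0)) = -3 - 5*(8 - 2) = -3 - 5*6 = -3 - 30 = -33)
t(g, f) = (-3 + g)/(3*(-33 + g)) (t(g, f) = ((g - 3)/(-33 + g))/3 = ((-3 + g)/(-33 + g))/3 = (-3 + g)/(3*(-33 + g)))
663 + (t(-3, 2) + 0)**2*429 = 663 + ((3 - 1*(-3))/(3*(33 - 1*(-3))) + 0)**2*429 = 663 + ((3 + 3)/(3*(33 + 3)) + 0)**2*429 = 663 + ((1/3)*6/36 + 0)**2*429 = 663 + ((1/3)*(1/36)*6 + 0)**2*429 = 663 + (1/18 + 0)**2*429 = 663 + (1/18)**2*429 = 663 + (1/324)*429 = 663 + 143/108 = 71747/108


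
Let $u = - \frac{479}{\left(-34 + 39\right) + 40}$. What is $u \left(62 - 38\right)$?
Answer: $- \frac{3832}{15} \approx -255.47$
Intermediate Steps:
$u = - \frac{479}{45}$ ($u = - \frac{479}{5 + 40} = - \frac{479}{45} \approx -10.644$)
$u \left(62 - 38\right) = - \frac{479 \left(62 - 38\right)}{45} = \left(- \frac{479}{45}\right) 24 = - \frac{3832}{15}$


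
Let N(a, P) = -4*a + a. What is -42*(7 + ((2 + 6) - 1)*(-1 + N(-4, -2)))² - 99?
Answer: -296451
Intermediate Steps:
N(a, P) = -3*a
-42*(7 + ((2 + 6) - 1)*(-1 + N(-4, -2)))² - 99 = -42*(7 + ((2 + 6) - 1)*(-1 - 3*(-4)))² - 99 = -42*(7 + (8 - 1)*(-1 + 12))² - 99 = -42*(7 + 7*11)² - 99 = -42*(7 + 77)² - 99 = -42*84² - 99 = -42*7056 - 99 = -296352 - 99 = -296451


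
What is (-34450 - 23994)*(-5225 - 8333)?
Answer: 792383752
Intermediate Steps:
(-34450 - 23994)*(-5225 - 8333) = -58444*(-13558) = 792383752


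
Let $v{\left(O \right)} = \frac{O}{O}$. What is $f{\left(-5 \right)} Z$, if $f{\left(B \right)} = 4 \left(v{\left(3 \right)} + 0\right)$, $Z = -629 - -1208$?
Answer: $2316$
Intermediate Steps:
$v{\left(O \right)} = 1$
$Z = 579$ ($Z = -629 + 1208 = 579$)
$f{\left(B \right)} = 4$ ($f{\left(B \right)} = 4 \left(1 + 0\right) = 4 \cdot 1 = 4$)
$f{\left(-5 \right)} Z = 4 \cdot 579 = 2316$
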